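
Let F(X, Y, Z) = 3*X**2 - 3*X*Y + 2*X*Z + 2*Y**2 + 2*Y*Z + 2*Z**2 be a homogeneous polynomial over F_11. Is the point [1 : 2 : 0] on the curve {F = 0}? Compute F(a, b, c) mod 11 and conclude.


F(1,2,0) ≡ 5 (mod 11); P is NOT on the curve.

Evaluate F(1, 2, 0) term-by-term (mod 11).
  3*X**2 ↦ 3·1·1·1 = 3
  -3*X*Y ↦ -3·1·2·1 = -6
  2*X*Z ↦ 2·1·1·0 = 0
  2*Y**2 ↦ 2·1·4·1 = 8
  2*Y*Z ↦ 2·1·2·0 = 0
  2*Z**2 ↦ 2·1·1·0 = 0
Sum: F(1, 2, 0) = (3) + (-6) + (0) + (8) + (0) + (0) = 5.
Reducing mod 11: 5 ≡ 5 (mod 11).
Since F(a, b, c) ≡ 5 ≠ 0 (mod 11), P does NOT lie on the curve.


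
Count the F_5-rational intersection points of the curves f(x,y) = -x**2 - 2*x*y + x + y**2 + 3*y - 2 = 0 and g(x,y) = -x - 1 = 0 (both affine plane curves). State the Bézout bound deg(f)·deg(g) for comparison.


Common zeros: {(4, 2), (4, 3)}; count = 2; Bézout bound = 2.

deg(f) = 2, deg(g) = 1, so Bézout bound = 2.
Scan x ∈ F_5. For each x, list the y ∈ F_5 with f(x, y) ≡ 0 and those with g(x, y) ≡ 0 (mod 5); the common zeros in that column are the intersection.
  x = 0: f ≡ 0 at y ∈ ∅; g ≡ 0 at y ∈ ∅; common: ∅.
  x = 1: f ≡ 0 at y ∈ {1, 3}; g ≡ 0 at y ∈ ∅; common: ∅.
  x = 2: f ≡ 0 at y ∈ ∅; g ≡ 0 at y ∈ ∅; common: ∅.
  x = 3: f ≡ 0 at y ∈ {1, 2}; g ≡ 0 at y ∈ ∅; common: ∅.
  x = 4: f ≡ 0 at y ∈ {2, 3}; g ≡ 0 at y ∈ {0, 1, 2, 3, 4}; common: {2, 3}.
Collecting: common zeros = {(4, 2), (4, 3)}, so the count is 2.
Comparison with the Bézout bound: 2 ≤ 2 = deg(f)·deg(g), as expected for curves with no common component (the bound is attained).


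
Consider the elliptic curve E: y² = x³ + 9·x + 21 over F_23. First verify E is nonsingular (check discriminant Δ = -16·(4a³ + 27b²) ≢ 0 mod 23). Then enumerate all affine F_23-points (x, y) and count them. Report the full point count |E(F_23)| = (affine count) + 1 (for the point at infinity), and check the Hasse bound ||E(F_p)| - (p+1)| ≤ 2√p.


Affine points = {(1, 10), (1, 13), (2, 1), (2, 22), (3, 11), (3, 12), (4, 11), (4, 12), (7, 6), (7, 17), (9, 7), (9, 16), (11, 5), (11, 18), (13, 9), (13, 14), (14, 4), (14, 19), (15, 9), (15, 14), (16, 11), (16, 12), (17, 2), (17, 21), (18, 9), (18, 14), (19, 6), (19, 17), (20, 6), (20, 17), (21, 8), (21, 15)}; affine count = 32; |E(F_23)| = 33.

Discriminant check: Δ ∝ 4a³ + 27b² = 4·9³ + 27·21² = 4·729 + 27·441 ≡ 11 (mod 23). Nonzero ⇒ E is nonsingular.
For each x ∈ F_23, compute rhs = x³ + 9·x + 21 mod 23, then count y ∈ F_23 with y² ≡ rhs.
  x = 0: rhs = 21, matching y values: none (0 points).
  x = 1: rhs = 8, matching y values: 10, 13 (2 points).
  x = 2: rhs = 1, matching y values: 1, 22 (2 points).
  x = 3: rhs = 6, matching y values: 11, 12 (2 points).
  x = 4: rhs = 6, matching y values: 11, 12 (2 points).
  x = 5: rhs = 7, matching y values: none (0 points).
  x = 6: rhs = 15, matching y values: none (0 points).
  x = 7: rhs = 13, matching y values: 6, 17 (2 points).
  x = 8: rhs = 7, matching y values: none (0 points).
  x = 9: rhs = 3, matching y values: 7, 16 (2 points).
  x = 10: rhs = 7, matching y values: none (0 points).
  x = 11: rhs = 2, matching y values: 5, 18 (2 points).
  x = 12: rhs = 17, matching y values: none (0 points).
  x = 13: rhs = 12, matching y values: 9, 14 (2 points).
  x = 14: rhs = 16, matching y values: 4, 19 (2 points).
  x = 15: rhs = 12, matching y values: 9, 14 (2 points).
  x = 16: rhs = 6, matching y values: 11, 12 (2 points).
  x = 17: rhs = 4, matching y values: 2, 21 (2 points).
  x = 18: rhs = 12, matching y values: 9, 14 (2 points).
  x = 19: rhs = 13, matching y values: 6, 17 (2 points).
  x = 20: rhs = 13, matching y values: 6, 17 (2 points).
  x = 21: rhs = 18, matching y values: 8, 15 (2 points).
  x = 22: rhs = 11, matching y values: none (0 points).
Total affine count: 32.
Full point count |E(F_23)| = 32 + 1 = 33.
Hasse bound: |33 − (23+1)| = |9| = 9 ≤ 2√23 ≈ 9.5917 ✓.


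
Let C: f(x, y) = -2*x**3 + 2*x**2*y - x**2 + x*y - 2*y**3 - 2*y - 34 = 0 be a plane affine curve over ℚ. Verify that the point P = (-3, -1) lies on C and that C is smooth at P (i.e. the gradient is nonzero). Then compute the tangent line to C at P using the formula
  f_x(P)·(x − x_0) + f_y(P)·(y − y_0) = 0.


Tangent line at P: -37*x + 7*y - 104 = 0.

Step 1: f(-3, -1) = 0, so P lies on C.
Step 2: partial derivatives
  f_x(x, y) = -6*x**2 + 4*x*y - 2*x + y, f_y(x, y) = 2*x**2 + x - 6*y**2 - 2.
  f_x(P) = -37, f_y(P) = 7 (gradient nonzero, so P is smooth).
Step 3: tangent line at P: -37·(x − -3) + 7·(y − -1) = 0.
Expanding: -37*x + 7*y - 104 = 0.


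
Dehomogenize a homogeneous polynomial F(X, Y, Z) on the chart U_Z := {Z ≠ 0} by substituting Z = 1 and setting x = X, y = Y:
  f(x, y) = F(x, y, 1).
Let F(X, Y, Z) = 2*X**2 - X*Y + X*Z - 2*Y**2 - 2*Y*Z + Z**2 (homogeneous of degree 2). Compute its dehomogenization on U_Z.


f(x, y) = 2*x**2 - x*y + x - 2*y**2 - 2*y + 1

On U_Z we set Z = 1. Each monomial c·X^i·Y^j·Z^k in F becomes c·x^i·y^j·1^k = c·x^i·y^j.
Substituting Z = 1: F(X, Y, 1) = 2*x**2 - x*y + x - 2*y**2 - 2*y + 1.
Note: deg(f) ≤ deg(F) = 2; strict inequality happens when F is divisible by Z (lost terms).


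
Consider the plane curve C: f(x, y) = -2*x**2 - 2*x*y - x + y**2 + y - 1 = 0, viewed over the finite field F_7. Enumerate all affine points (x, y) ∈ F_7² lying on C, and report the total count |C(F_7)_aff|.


Affine F_7-points: {(2, 4), (2, 6), (3, 2), (3, 3), (4, 3), (4, 4), (5, 0), (5, 2)}; count = 8.

For each of the 49 pairs (x, y) ∈ F_7², evaluate f(x, y) mod 7. Record the zeros.
  x = 0: [0↦6, 1↦1, 2↦5, 3↦4, 4↦5, 5↦1, 6↦6]  zeros at y ∈ ∅
  x = 1: [0↦3, 1↦3, 2↦5, 3↦2, 4↦1, 5↦2, 6↦5]  zeros at y ∈ ∅
  x = 2: [0↦3, 1↦1, 2↦1, 3↦3, 4↦0, 5↦6, 6↦0]  zeros at y ∈ {4, 6}
  x = 3: [0↦6, 1↦2, 2↦0, 3↦0, 4↦2, 5↦6, 6↦5]  zeros at y ∈ {2, 3}
  x = 4: [0↦5, 1↦6, 2↦2, 3↦0, 4↦0, 5↦2, 6↦6]  zeros at y ∈ {3, 4}
  x = 5: [0↦0, 1↦6, 2↦0, 3↦3, 4↦1, 5↦1, 6↦3]  zeros at y ∈ {0, 2}
  x = 6: [0↦5, 1↦2, 2↦1, 3↦2, 4↦5, 5↦3, 6↦3]  zeros at y ∈ ∅
Collecting zeros: affine points = {(2, 4), (2, 6), (3, 2), (3, 3), (4, 3), (4, 4), (5, 0), (5, 2)}.
Total count |C(F_7)_aff| = 8.


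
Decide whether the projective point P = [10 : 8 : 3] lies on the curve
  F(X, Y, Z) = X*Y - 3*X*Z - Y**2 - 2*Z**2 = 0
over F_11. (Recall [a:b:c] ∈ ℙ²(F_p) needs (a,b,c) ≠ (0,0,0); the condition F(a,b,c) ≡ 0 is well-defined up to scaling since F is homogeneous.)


F(10,8,3) ≡ 7 (mod 11); P is NOT on the curve.

Evaluate F(10, 8, 3) term-by-term (mod 11).
  X*Y ↦ 1·10·8·1 = 80
  -3*X*Z ↦ -3·10·1·3 = -90
  -Y**2 ↦ -1·1·64·1 = -64
  -2*Z**2 ↦ -2·1·1·9 = -18
Sum: F(10, 8, 3) = (80) + (-90) + (-64) + (-18) = -92.
Reducing mod 11: -92 ≡ 7 (mod 11).
Since F(a, b, c) ≡ 7 ≠ 0 (mod 11), P does NOT lie on the curve.


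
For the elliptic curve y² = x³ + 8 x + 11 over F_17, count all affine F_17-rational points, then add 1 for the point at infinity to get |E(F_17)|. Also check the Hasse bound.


Affine points = {(2, 1), (2, 16), (7, 6), (7, 11), (8, 3), (8, 14), (9, 8), (9, 9), (11, 6), (11, 11), (12, 4), (12, 13), (13, 0), (15, 2), (15, 15), (16, 6), (16, 11)}; affine count = 17; |E(F_17)| = 18.

Discriminant check: Δ ∝ 4a³ + 27b² = 4·8³ + 27·11² = 4·512 + 27·121 ≡ 11 (mod 17). Nonzero ⇒ E is nonsingular.
For each x ∈ F_17, compute rhs = x³ + 8·x + 11 mod 17, then count y ∈ F_17 with y² ≡ rhs.
  x = 0: rhs = 11, matching y values: none (0 points).
  x = 1: rhs = 3, matching y values: none (0 points).
  x = 2: rhs = 1, matching y values: 1, 16 (2 points).
  x = 3: rhs = 11, matching y values: none (0 points).
  x = 4: rhs = 5, matching y values: none (0 points).
  x = 5: rhs = 6, matching y values: none (0 points).
  x = 6: rhs = 3, matching y values: none (0 points).
  x = 7: rhs = 2, matching y values: 6, 11 (2 points).
  x = 8: rhs = 9, matching y values: 3, 14 (2 points).
  x = 9: rhs = 13, matching y values: 8, 9 (2 points).
  x = 10: rhs = 3, matching y values: none (0 points).
  x = 11: rhs = 2, matching y values: 6, 11 (2 points).
  x = 12: rhs = 16, matching y values: 4, 13 (2 points).
  x = 13: rhs = 0, matching y values: 0 (1 points).
  x = 14: rhs = 11, matching y values: none (0 points).
  x = 15: rhs = 4, matching y values: 2, 15 (2 points).
  x = 16: rhs = 2, matching y values: 6, 11 (2 points).
Total affine count: 17.
Full point count |E(F_17)| = 17 + 1 = 18.
Hasse bound: |18 − (17+1)| = |0| = 0 ≤ 2√17 ≈ 8.2462 ✓.


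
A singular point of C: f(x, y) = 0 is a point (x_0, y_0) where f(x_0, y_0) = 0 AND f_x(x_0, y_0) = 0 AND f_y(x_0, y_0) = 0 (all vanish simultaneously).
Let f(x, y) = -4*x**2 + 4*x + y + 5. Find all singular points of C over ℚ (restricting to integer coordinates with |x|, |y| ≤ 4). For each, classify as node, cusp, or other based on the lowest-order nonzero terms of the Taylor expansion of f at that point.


No singular points in the scanned grid; C is smooth there.

Compute partial derivatives:
  f_x = 4 - 8*x.
  f_y = 1.
f_y = 1 is a nonzero constant, so f_y never vanishes: no point (x, y) can satisfy f = f_x = f_y = 0. In particular no (x, y) ∈ {−4, ..., 4}² is singular; the curve is smooth.


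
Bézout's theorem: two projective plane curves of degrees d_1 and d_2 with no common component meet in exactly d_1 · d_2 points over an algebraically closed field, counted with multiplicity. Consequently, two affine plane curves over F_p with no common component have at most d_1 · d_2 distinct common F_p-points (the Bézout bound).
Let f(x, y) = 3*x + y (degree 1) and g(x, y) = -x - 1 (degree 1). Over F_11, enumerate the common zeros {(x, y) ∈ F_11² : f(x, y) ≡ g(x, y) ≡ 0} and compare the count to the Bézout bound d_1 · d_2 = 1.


Common zeros: {(10, 3)}; count = 1; Bézout bound = 1.

deg(f) = 1, deg(g) = 1, so Bézout bound = 1.
Scan x ∈ F_11. For each x, list the y ∈ F_11 with f(x, y) ≡ 0 and those with g(x, y) ≡ 0 (mod 11); the common zeros in that column are the intersection.
  x = 0: f ≡ 0 at y ∈ {0}; g ≡ 0 at y ∈ ∅; common: ∅.
  x = 1: f ≡ 0 at y ∈ {8}; g ≡ 0 at y ∈ ∅; common: ∅.
  x = 2: f ≡ 0 at y ∈ {5}; g ≡ 0 at y ∈ ∅; common: ∅.
  x = 3: f ≡ 0 at y ∈ {2}; g ≡ 0 at y ∈ ∅; common: ∅.
  x = 4: f ≡ 0 at y ∈ {10}; g ≡ 0 at y ∈ ∅; common: ∅.
  x = 5: f ≡ 0 at y ∈ {7}; g ≡ 0 at y ∈ ∅; common: ∅.
  x = 6: f ≡ 0 at y ∈ {4}; g ≡ 0 at y ∈ ∅; common: ∅.
  x = 7: f ≡ 0 at y ∈ {1}; g ≡ 0 at y ∈ ∅; common: ∅.
  x = 8: f ≡ 0 at y ∈ {9}; g ≡ 0 at y ∈ ∅; common: ∅.
  x = 9: f ≡ 0 at y ∈ {6}; g ≡ 0 at y ∈ ∅; common: ∅.
  x = 10: f ≡ 0 at y ∈ {3}; g ≡ 0 at y ∈ {0, 1, 2, 3, 4, 5, 6, 7, 8, 9, 10}; common: {3}.
Collecting: common zeros = {(10, 3)}, so the count is 1.
Comparison with the Bézout bound: 1 ≤ 1 = deg(f)·deg(g), as expected for curves with no common component (the bound is attained).


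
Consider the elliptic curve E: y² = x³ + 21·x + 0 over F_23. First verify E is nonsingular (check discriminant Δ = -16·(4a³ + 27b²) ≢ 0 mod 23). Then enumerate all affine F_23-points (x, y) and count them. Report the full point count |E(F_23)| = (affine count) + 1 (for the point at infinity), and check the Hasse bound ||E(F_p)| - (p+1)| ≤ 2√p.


Affine points = {(0, 0), (2, 2), (2, 21), (5, 0), (8, 6), (8, 17), (12, 5), (12, 18), (13, 3), (13, 20), (14, 5), (14, 18), (16, 4), (16, 19), (17, 7), (17, 16), (18, 0), (19, 6), (19, 17), (20, 5), (20, 18), (22, 1), (22, 22)}; affine count = 23; |E(F_23)| = 24.

Discriminant check: Δ ∝ 4a³ + 27b² = 4·21³ + 27·0² = 4·9261 + 27·0 ≡ 14 (mod 23). Nonzero ⇒ E is nonsingular.
For each x ∈ F_23, compute rhs = x³ + 21·x + 0 mod 23, then count y ∈ F_23 with y² ≡ rhs.
  x = 0: rhs = 0, matching y values: 0 (1 points).
  x = 1: rhs = 22, matching y values: none (0 points).
  x = 2: rhs = 4, matching y values: 2, 21 (2 points).
  x = 3: rhs = 21, matching y values: none (0 points).
  x = 4: rhs = 10, matching y values: none (0 points).
  x = 5: rhs = 0, matching y values: 0 (1 points).
  x = 6: rhs = 20, matching y values: none (0 points).
  x = 7: rhs = 7, matching y values: none (0 points).
  x = 8: rhs = 13, matching y values: 6, 17 (2 points).
  x = 9: rhs = 21, matching y values: none (0 points).
  x = 10: rhs = 14, matching y values: none (0 points).
  x = 11: rhs = 21, matching y values: none (0 points).
  x = 12: rhs = 2, matching y values: 5, 18 (2 points).
  x = 13: rhs = 9, matching y values: 3, 20 (2 points).
  x = 14: rhs = 2, matching y values: 5, 18 (2 points).
  x = 15: rhs = 10, matching y values: none (0 points).
  x = 16: rhs = 16, matching y values: 4, 19 (2 points).
  x = 17: rhs = 3, matching y values: 7, 16 (2 points).
  x = 18: rhs = 0, matching y values: 0 (1 points).
  x = 19: rhs = 13, matching y values: 6, 17 (2 points).
  x = 20: rhs = 2, matching y values: 5, 18 (2 points).
  x = 21: rhs = 19, matching y values: none (0 points).
  x = 22: rhs = 1, matching y values: 1, 22 (2 points).
Total affine count: 23.
Full point count |E(F_23)| = 23 + 1 = 24.
Hasse bound: |24 − (23+1)| = |0| = 0 ≤ 2√23 ≈ 9.5917 ✓.


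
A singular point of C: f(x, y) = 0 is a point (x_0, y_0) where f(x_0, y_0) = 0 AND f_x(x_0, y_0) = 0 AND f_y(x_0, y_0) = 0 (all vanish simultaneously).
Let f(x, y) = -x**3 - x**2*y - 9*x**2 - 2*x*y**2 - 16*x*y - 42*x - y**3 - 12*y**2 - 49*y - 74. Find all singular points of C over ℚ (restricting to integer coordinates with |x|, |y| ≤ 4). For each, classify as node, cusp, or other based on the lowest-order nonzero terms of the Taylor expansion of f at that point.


Singular points: {(-2, -3)}; classification: cusp.

Compute partial derivatives:
  f_x = -3*x**2 - 2*x*y - 18*x - 2*y**2 - 16*y - 42.
  f_y = -x**2 - 4*x*y - 16*x - 3*y**2 - 24*y - 49.
Scan x_0 ∈ {−4, ..., 4}. For each x_0, f_y(x_0, y) is a polynomial in y; find its integer roots y ∈ {−4, ..., 4}, then test f_x and f at those candidates.
  x = -4: f_y(-4, y) = -3*y**2 - 8*y - 1; no integer root y with |y| ≤ 4.
  x = -3: f_y(-3, y) = -3*y**2 - 12*y - 10; no integer root y with |y| ≤ 4.
  x = -2: f_y(-2, y) = -3*y**2 - 16*y - 21; vanishes at y ∈ {-3}. (-2, -3): f_x = 0, f = 0 — SINGULAR.
  x = -1: f_y(-1, y) = -3*y**2 - 20*y - 34; no integer root y with |y| ≤ 4.
  x = 0: f_y(0, y) = -3*y**2 - 24*y - 49; no integer root y with |y| ≤ 4.
  x = 1: f_y(1, y) = -3*y**2 - 28*y - 66; no integer root y with |y| ≤ 4.
  x = 2: f_y(2, y) = -3*y**2 - 32*y - 85; no integer root y with |y| ≤ 4.
  x = 3: f_y(3, y) = -3*y**2 - 36*y - 106; no integer root y with |y| ≤ 4.
  x = 4: f_y(4, y) = -3*y**2 - 40*y - 129; no integer root y with |y| ≤ 4.
Only singular point on the grid: (-2, -3).
Classify: substitute x = -2 + u, y = -3 + v and expand: f = -u**3 - u**2*v - 2*u*v**2 - v**3 + v**2.
No constant or linear terms (consistent with a singular point). Quadratic part: v**2. Cubic part: -u**3 - u**2*v - 2*u*v**2 - v**3.
The quadratic part v**2 is a perfect square, so there is a single (double) tangent line v = 0, i.e. y = -3. Restricting the cubic part to that line (v = 0) leaves -u**3 ≠ 0, so f is not divisible by v and the branch is v² ≈ u**3 to lowest order — this is a cusp.
Classification: cusp.


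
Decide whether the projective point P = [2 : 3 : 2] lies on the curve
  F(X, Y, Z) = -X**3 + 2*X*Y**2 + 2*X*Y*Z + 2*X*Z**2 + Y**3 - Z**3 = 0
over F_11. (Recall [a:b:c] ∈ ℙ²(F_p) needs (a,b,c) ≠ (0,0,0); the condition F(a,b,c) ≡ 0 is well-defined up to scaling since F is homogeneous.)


F(2,3,2) ≡ 10 (mod 11); P is NOT on the curve.

Evaluate F(2, 3, 2) term-by-term (mod 11).
  -X**3 ↦ -1·8·1·1 = -8
  2*X*Y**2 ↦ 2·2·9·1 = 36
  2*X*Y*Z ↦ 2·2·3·2 = 24
  2*X*Z**2 ↦ 2·2·1·4 = 16
  Y**3 ↦ 1·1·27·1 = 27
  -Z**3 ↦ -1·1·1·8 = -8
Sum: F(2, 3, 2) = (-8) + (36) + (24) + (16) + (27) + (-8) = 87.
Reducing mod 11: 87 ≡ 10 (mod 11).
Since F(a, b, c) ≡ 10 ≠ 0 (mod 11), P does NOT lie on the curve.


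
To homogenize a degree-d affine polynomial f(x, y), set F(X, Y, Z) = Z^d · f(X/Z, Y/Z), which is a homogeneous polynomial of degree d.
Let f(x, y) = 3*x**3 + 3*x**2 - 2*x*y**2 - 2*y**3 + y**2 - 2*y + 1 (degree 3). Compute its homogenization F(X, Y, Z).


F(X, Y, Z) = 3*X**3 + 3*X**2*Z - 2*X*Y**2 - 2*Y**3 + Y**2*Z - 2*Y*Z**2 + Z**3

deg(f) = 3.
Substitute x = X/Z, y = Y/Z into f, then multiply by Z^3.
  monomial 3·x^3·y^0 ↦ 3·X^3·Y^0·Z^0.
  monomial 3·x^2·y^0 ↦ 3·X^2·Y^0·Z^1.
  monomial -2·x^1·y^2 ↦ -2·X^1·Y^2·Z^0.
  monomial -2·x^0·y^3 ↦ -2·X^0·Y^3·Z^0.
  monomial 1·x^0·y^2 ↦ 1·X^0·Y^2·Z^1.
  monomial -2·x^0·y^1 ↦ -2·X^0·Y^1·Z^2.
  monomial 1·x^0·y^0 ↦ 1·X^0·Y^0·Z^3.
Collecting: F(X, Y, Z) = 3*X**3 + 3*X**2*Z - 2*X*Y**2 - 2*Y**3 + Y**2*Z - 2*Y*Z**2 + Z**3.


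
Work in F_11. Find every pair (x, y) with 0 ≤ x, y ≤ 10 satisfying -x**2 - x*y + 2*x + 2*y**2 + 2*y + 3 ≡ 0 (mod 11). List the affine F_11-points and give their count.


Affine F_11-points: {(2, 2), (2, 9), (3, 0), (3, 6), (4, 6), (8, 7), (9, 2), (9, 7), (10, 0), (10, 4)}; count = 10.

For each of the 121 pairs (x, y) ∈ F_11², evaluate f(x, y) mod 11. Record the zeros.
  x = 0: [0↦3, 1↦7, 2↦4, 3↦5, 4↦10, 5↦8, 6↦10, 7↦5, 8↦4, 9↦7, 10↦3]  zeros at y ∈ ∅
  x = 1: [0↦4, 1↦7, 2↦3, 3↦3, 4↦7, 5↦4, 6↦5, 7↦10, 8↦8, 9↦10, 10↦5]  zeros at y ∈ ∅
  x = 2: [0↦3, 1↦5, 2↦0, 3↦10, 4↦2, 5↦9, 6↦9, 7↦2, 8↦10, 9↦0, 10↦5]  zeros at y ∈ {2, 9}
  x = 3: [0↦0, 1↦1, 2↦6, 3↦4, 4↦6, 5↦1, 6↦0, 7↦3, 8↦10, 9↦10, 10↦3]  zeros at y ∈ {0, 6}
  x = 4: [0↦6, 1↦6, 2↦10, 3↦7, 4↦8, 5↦2, 6↦0, 7↦2, 8↦8, 9↦7, 10↦10]  zeros at y ∈ {6}
  x = 5: [0↦10, 1↦9, 2↦1, 3↦8, 4↦8, 5↦1, 6↦9, 7↦10, 8↦4, 9↦2, 10↦4]  zeros at y ∈ ∅
  x = 6: [0↦1, 1↦10, 2↦1, 3↦7, 4↦6, 5↦9, 6↦5, 7↦5, 8↦9, 9↦6, 10↦7]  zeros at y ∈ ∅
  x = 7: [0↦1, 1↦9, 2↦10, 3↦4, 4↦2, 5↦4, 6↦10, 7↦9, 8↦1, 9↦8, 10↦8]  zeros at y ∈ ∅
  x = 8: [0↦10, 1↦6, 2↦6, 3↦10, 4↦7, 5↦8, 6↦2, 7↦0, 8↦2, 9↦8, 10↦7]  zeros at y ∈ {7}
  x = 9: [0↦6, 1↦1, 2↦0, 3↦3, 4↦10, 5↦10, 6↦3, 7↦0, 8↦1, 9↦6, 10↦4]  zeros at y ∈ {2, 7}
  x = 10: [0↦0, 1↦5, 2↦3, 3↦5, 4↦0, 5↦10, 6↦2, 7↦9, 8↦9, 9↦2, 10↦10]  zeros at y ∈ {0, 4}
Collecting zeros: affine points = {(2, 2), (2, 9), (3, 0), (3, 6), (4, 6), (8, 7), (9, 2), (9, 7), (10, 0), (10, 4)}.
Total count |C(F_11)_aff| = 10.


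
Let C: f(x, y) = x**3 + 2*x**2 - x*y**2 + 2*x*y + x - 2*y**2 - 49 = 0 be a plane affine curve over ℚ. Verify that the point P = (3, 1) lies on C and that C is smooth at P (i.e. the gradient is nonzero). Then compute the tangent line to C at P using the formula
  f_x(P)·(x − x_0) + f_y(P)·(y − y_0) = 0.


Tangent line at P: 41*x - 4*y - 119 = 0.

Step 1: f(3, 1) = 0, so P lies on C.
Step 2: partial derivatives
  f_x(x, y) = 3*x**2 + 4*x - y**2 + 2*y + 1, f_y(x, y) = -2*x*y + 2*x - 4*y.
  f_x(P) = 41, f_y(P) = -4 (gradient nonzero, so P is smooth).
Step 3: tangent line at P: 41·(x − 3) + -4·(y − 1) = 0.
Expanding: 41*x - 4*y - 119 = 0.


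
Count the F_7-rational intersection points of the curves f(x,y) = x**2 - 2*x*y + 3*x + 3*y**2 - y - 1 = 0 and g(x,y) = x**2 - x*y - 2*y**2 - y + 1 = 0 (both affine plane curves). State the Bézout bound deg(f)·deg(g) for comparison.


Common zeros: {(2, 1)}; count = 1; Bézout bound = 4.

deg(f) = 2, deg(g) = 2, so Bézout bound = 4.
Scan x ∈ F_7. For each x, list the y ∈ F_7 with f(x, y) ≡ 0 and those with g(x, y) ≡ 0 (mod 7); the common zeros in that column are the intersection.
  x = 0: f ≡ 0 at y ∈ ∅; g ≡ 0 at y ∈ {4, 6}; common: ∅.
  x = 1: f ≡ 0 at y ∈ {3, 5}; g ≡ 0 at y ∈ ∅; common: ∅.
  x = 2: f ≡ 0 at y ∈ {1, 3}; g ≡ 0 at y ∈ {1}; common: {1}.
  x = 3: f ≡ 0 at y ∈ ∅; g ≡ 0 at y ∈ ∅; common: ∅.
  x = 4: f ≡ 0 at y ∈ {1, 2}; g ≡ 0 at y ∈ {4}; common: ∅.
  x = 5: f ≡ 0 at y ∈ ∅; g ≡ 0 at y ∈ ∅; common: ∅.
  x = 6: f ≡ 0 at y ∈ {4, 5}; g ≡ 0 at y ∈ {1, 6}; common: ∅.
Collecting: common zeros = {(2, 1)}, so the count is 1.
Comparison with the Bézout bound: 1 ≤ 4 = deg(f)·deg(g), as expected for curves with no common component (the affine F_7-count falls short of the bound because intersections may lie at infinity, over extension fields, or carry multiplicity).


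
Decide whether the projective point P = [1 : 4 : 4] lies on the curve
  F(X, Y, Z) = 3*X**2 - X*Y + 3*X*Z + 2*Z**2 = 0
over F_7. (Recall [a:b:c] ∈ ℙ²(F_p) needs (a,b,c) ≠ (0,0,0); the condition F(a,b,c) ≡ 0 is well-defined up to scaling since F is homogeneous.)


F(1,4,4) ≡ 1 (mod 7); P is NOT on the curve.

Evaluate F(1, 4, 4) term-by-term (mod 7).
  3*X**2 ↦ 3·1·1·1 = 3
  -X*Y ↦ -1·1·4·1 = -4
  3*X*Z ↦ 3·1·1·4 = 12
  2*Z**2 ↦ 2·1·1·16 = 32
Sum: F(1, 4, 4) = (3) + (-4) + (12) + (32) = 43.
Reducing mod 7: 43 ≡ 1 (mod 7).
Since F(a, b, c) ≡ 1 ≠ 0 (mod 7), P does NOT lie on the curve.


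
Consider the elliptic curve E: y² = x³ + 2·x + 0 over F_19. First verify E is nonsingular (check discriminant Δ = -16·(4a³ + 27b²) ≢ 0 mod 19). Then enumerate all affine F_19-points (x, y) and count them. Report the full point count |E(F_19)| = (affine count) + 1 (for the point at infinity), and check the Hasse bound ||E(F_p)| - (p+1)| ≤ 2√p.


Affine points = {(0, 0), (6, 0), (9, 5), (9, 14), (11, 2), (11, 17), (12, 2), (12, 17), (13, 0), (14, 6), (14, 13), (15, 2), (15, 17), (16, 9), (16, 10), (17, 8), (17, 11), (18, 4), (18, 15)}; affine count = 19; |E(F_19)| = 20.

Discriminant check: Δ ∝ 4a³ + 27b² = 4·2³ + 27·0² = 4·8 + 27·0 ≡ 13 (mod 19). Nonzero ⇒ E is nonsingular.
For each x ∈ F_19, compute rhs = x³ + 2·x + 0 mod 19, then count y ∈ F_19 with y² ≡ rhs.
  x = 0: rhs = 0, matching y values: 0 (1 points).
  x = 1: rhs = 3, matching y values: none (0 points).
  x = 2: rhs = 12, matching y values: none (0 points).
  x = 3: rhs = 14, matching y values: none (0 points).
  x = 4: rhs = 15, matching y values: none (0 points).
  x = 5: rhs = 2, matching y values: none (0 points).
  x = 6: rhs = 0, matching y values: 0 (1 points).
  x = 7: rhs = 15, matching y values: none (0 points).
  x = 8: rhs = 15, matching y values: none (0 points).
  x = 9: rhs = 6, matching y values: 5, 14 (2 points).
  x = 10: rhs = 13, matching y values: none (0 points).
  x = 11: rhs = 4, matching y values: 2, 17 (2 points).
  x = 12: rhs = 4, matching y values: 2, 17 (2 points).
  x = 13: rhs = 0, matching y values: 0 (1 points).
  x = 14: rhs = 17, matching y values: 6, 13 (2 points).
  x = 15: rhs = 4, matching y values: 2, 17 (2 points).
  x = 16: rhs = 5, matching y values: 9, 10 (2 points).
  x = 17: rhs = 7, matching y values: 8, 11 (2 points).
  x = 18: rhs = 16, matching y values: 4, 15 (2 points).
Total affine count: 19.
Full point count |E(F_19)| = 19 + 1 = 20.
Hasse bound: |20 − (19+1)| = |0| = 0 ≤ 2√19 ≈ 8.7178 ✓.


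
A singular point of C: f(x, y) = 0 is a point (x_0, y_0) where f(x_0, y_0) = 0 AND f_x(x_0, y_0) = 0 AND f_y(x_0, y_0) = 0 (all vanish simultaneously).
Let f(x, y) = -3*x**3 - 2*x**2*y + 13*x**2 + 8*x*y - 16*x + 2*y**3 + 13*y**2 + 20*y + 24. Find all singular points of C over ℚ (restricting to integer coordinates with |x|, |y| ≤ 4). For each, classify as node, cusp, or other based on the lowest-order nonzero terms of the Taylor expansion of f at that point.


Singular points: {(2, -2)}; classification: node.

Compute partial derivatives:
  f_x = -9*x**2 - 4*x*y + 26*x + 8*y - 16.
  f_y = -2*x**2 + 8*x + 6*y**2 + 26*y + 20.
Scan x_0 ∈ {−4, ..., 4}. For each x_0, f_y(x_0, y) is a polynomial in y; find its integer roots y ∈ {−4, ..., 4}, then test f_x and f at those candidates.
  x = -4: f_y(-4, y) = 6*y**2 + 26*y - 44; no integer root y with |y| ≤ 4.
  x = -3: f_y(-3, y) = 6*y**2 + 26*y - 22; no integer root y with |y| ≤ 4.
  x = -2: f_y(-2, y) = 6*y**2 + 26*y - 4; no integer root y with |y| ≤ 4.
  x = -1: f_y(-1, y) = 6*y**2 + 26*y + 10; no integer root y with |y| ≤ 4.
  x = 0: f_y(0, y) = 6*y**2 + 26*y + 20; vanishes at y ∈ {-1}. (0, -1): f_x = -24 ≠ 0.
  x = 1: f_y(1, y) = 6*y**2 + 26*y + 26; no integer root y with |y| ≤ 4.
  x = 2: f_y(2, y) = 6*y**2 + 26*y + 28; vanishes at y ∈ {-2}. (2, -2): f_x = 0, f = 0 — SINGULAR.
  x = 3: f_y(3, y) = 6*y**2 + 26*y + 26; no integer root y with |y| ≤ 4.
  x = 4: f_y(4, y) = 6*y**2 + 26*y + 20; vanishes at y ∈ {-1}. (4, -1): f_x = -48 ≠ 0.
Only singular point on the grid: (2, -2).
Classify: substitute x = 2 + u, y = -2 + v and expand: f = -3*u**3 - 2*u**2*v - u**2 + 2*v**3 + v**2.
No constant or linear terms (consistent with a singular point). Quadratic part: -u**2 + v**2. Cubic part: -3*u**3 - 2*u**2*v + 2*v**3.
The quadratic part v**2 - u**2 = (v − u)(v + u) splits into two distinct linear factors, so there are two distinct tangent lines y − -2 = ±(x − 2) — this is a node (ordinary double point).
Classification: node.


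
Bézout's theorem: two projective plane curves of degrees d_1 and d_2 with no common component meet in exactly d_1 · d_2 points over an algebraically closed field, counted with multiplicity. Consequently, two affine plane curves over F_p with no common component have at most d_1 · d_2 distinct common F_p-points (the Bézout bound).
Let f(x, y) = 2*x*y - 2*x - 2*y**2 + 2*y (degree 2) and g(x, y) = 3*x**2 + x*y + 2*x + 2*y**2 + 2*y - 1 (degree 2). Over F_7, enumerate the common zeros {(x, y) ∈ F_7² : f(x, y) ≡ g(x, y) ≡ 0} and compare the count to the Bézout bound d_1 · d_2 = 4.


Common zeros: {(2, 1), (4, 1)}; count = 2; Bézout bound = 4.

deg(f) = 2, deg(g) = 2, so Bézout bound = 4.
Scan x ∈ F_7. For each x, list the y ∈ F_7 with f(x, y) ≡ 0 and those with g(x, y) ≡ 0 (mod 7); the common zeros in that column are the intersection.
  x = 0: f ≡ 0 at y ∈ {0, 1}; g ≡ 0 at y ∈ ∅; common: ∅.
  x = 1: f ≡ 0 at y ∈ {1}; g ≡ 0 at y ∈ ∅; common: ∅.
  x = 2: f ≡ 0 at y ∈ {1, 2}; g ≡ 0 at y ∈ {1, 4}; common: {1}.
  x = 3: f ≡ 0 at y ∈ {1, 3}; g ≡ 0 at y ∈ {4}; common: ∅.
  x = 4: f ≡ 0 at y ∈ {1, 4}; g ≡ 0 at y ∈ {1, 3}; common: {1}.
  x = 5: f ≡ 0 at y ∈ {1, 5}; g ≡ 0 at y ∈ {0}; common: ∅.
  x = 6: f ≡ 0 at y ∈ {1, 6}; g ≡ 0 at y ∈ {0, 3}; common: ∅.
Collecting: common zeros = {(2, 1), (4, 1)}, so the count is 2.
Comparison with the Bézout bound: 2 ≤ 4 = deg(f)·deg(g), as expected for curves with no common component (the affine F_7-count falls short of the bound because intersections may lie at infinity, over extension fields, or carry multiplicity).


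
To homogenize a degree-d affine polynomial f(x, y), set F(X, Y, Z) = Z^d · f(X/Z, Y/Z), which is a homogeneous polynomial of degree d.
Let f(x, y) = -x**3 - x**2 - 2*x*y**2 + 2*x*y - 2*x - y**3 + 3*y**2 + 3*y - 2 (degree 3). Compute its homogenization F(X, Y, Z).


F(X, Y, Z) = -X**3 - X**2*Z - 2*X*Y**2 + 2*X*Y*Z - 2*X*Z**2 - Y**3 + 3*Y**2*Z + 3*Y*Z**2 - 2*Z**3

deg(f) = 3.
Substitute x = X/Z, y = Y/Z into f, then multiply by Z^3.
  monomial -1·x^3·y^0 ↦ -1·X^3·Y^0·Z^0.
  monomial -1·x^2·y^0 ↦ -1·X^2·Y^0·Z^1.
  monomial -2·x^1·y^2 ↦ -2·X^1·Y^2·Z^0.
  monomial 2·x^1·y^1 ↦ 2·X^1·Y^1·Z^1.
  monomial -2·x^1·y^0 ↦ -2·X^1·Y^0·Z^2.
  monomial -1·x^0·y^3 ↦ -1·X^0·Y^3·Z^0.
  monomial 3·x^0·y^2 ↦ 3·X^0·Y^2·Z^1.
  monomial 3·x^0·y^1 ↦ 3·X^0·Y^1·Z^2.
  monomial -2·x^0·y^0 ↦ -2·X^0·Y^0·Z^3.
Collecting: F(X, Y, Z) = -X**3 - X**2*Z - 2*X*Y**2 + 2*X*Y*Z - 2*X*Z**2 - Y**3 + 3*Y**2*Z + 3*Y*Z**2 - 2*Z**3.


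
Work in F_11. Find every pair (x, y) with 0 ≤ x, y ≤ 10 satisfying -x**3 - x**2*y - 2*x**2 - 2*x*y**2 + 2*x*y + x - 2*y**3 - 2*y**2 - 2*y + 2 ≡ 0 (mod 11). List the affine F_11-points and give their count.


Affine F_11-points: {(0, 5), (0, 8), (1, 0), (2, 1), (3, 1), (4, 3), (4, 4), (4, 10), (5, 5), (9, 0), (9, 3), (9, 9), (10, 0), (10, 5), (10, 6)}; count = 15.

For each of the 121 pairs (x, y) ∈ F_11², evaluate f(x, y) mod 11. Record the zeros.
  x = 0: [0↦2, 1↦7, 2↦7, 3↦1, 4↦10, 5↦0, 6↦3, 7↦7, 8↦0, 9↦3, 10↦4]  zeros at y ∈ {5, 8}
  x = 1: [0↦0, 1↦4, 2↦10, 3↦6, 4↦2, 5↦8, 6↦1, 7↦2, 8↦10, 9↦2, 10↦10]  zeros at y ∈ {0}
  x = 2: [0↦10, 1↦0, 2↦10, 3↦6, 4↦9, 5↦7, 6↦10, 7↦6, 8↦5, 9↦6, 10↦8]  zeros at y ∈ {1}
  x = 3: [0↦4, 1↦0, 2↦1, 3↦6, 4↦3, 5↦2, 6↦2, 7↦2, 8↦1, 9↦9, 10↦3]  zeros at y ∈ {1}
  x = 4: [0↦9, 1↦9, 2↦10, 3↦0, 4↦0, 5↦9, 6↦4, 7↦6, 8↦3, 9↦5, 10↦0]  zeros at y ∈ {3, 4, 10}
  x = 5: [0↦8, 1↦10, 2↦9, 3↦4, 4↦5, 5↦0, 6↦10, 7↦1, 8↦5, 9↦10, 10↦4]  zeros at y ∈ {5}
  x = 6: [0↦6, 1↦8, 2↦3, 3↦1, 4↦1, 5↦2, 6↦3, 7↦3, 8↦1, 9↦7, 10↦9]  zeros at y ∈ ∅
  x = 7: [0↦8, 1↦8, 2↦8, 3↦7, 4↦4, 5↦9, 6↦10, 7↦6, 8↦7, 9↦1, 10↦9]  zeros at y ∈ ∅
  x = 8: [0↦8, 1↦4, 2↦7, 3↦5, 4↦8, 5↦4, 6↦3, 7↦4, 8↦6, 9↦8, 10↦9]  zeros at y ∈ ∅
  x = 9: [0↦0, 1↦1, 2↦5, 3↦0, 4↦7, 5↦3, 6↦9, 7↦2, 8↦3, 9↦0, 10↦3]  zeros at y ∈ {0, 3, 9}
  x = 10: [0↦0, 1↦4, 2↦7, 3↦8, 4↦6, 5↦0, 6↦0, 7↦5, 8↦3, 9↦4, 10↦7]  zeros at y ∈ {0, 5, 6}
Collecting zeros: affine points = {(0, 5), (0, 8), (1, 0), (2, 1), (3, 1), (4, 3), (4, 4), (4, 10), (5, 5), (9, 0), (9, 3), (9, 9), (10, 0), (10, 5), (10, 6)}.
Total count |C(F_11)_aff| = 15.


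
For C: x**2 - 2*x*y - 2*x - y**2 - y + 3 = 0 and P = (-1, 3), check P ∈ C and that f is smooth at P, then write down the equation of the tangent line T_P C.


Tangent line at P: -10*x - 5*y + 5 = 0.

Step 1: f(-1, 3) = 0, so P lies on C.
Step 2: partial derivatives
  f_x(x, y) = 2*x - 2*y - 2, f_y(x, y) = -2*x - 2*y - 1.
  f_x(P) = -10, f_y(P) = -5 (gradient nonzero, so P is smooth).
Step 3: tangent line at P: -10·(x − -1) + -5·(y − 3) = 0.
Expanding: -10*x - 5*y + 5 = 0.


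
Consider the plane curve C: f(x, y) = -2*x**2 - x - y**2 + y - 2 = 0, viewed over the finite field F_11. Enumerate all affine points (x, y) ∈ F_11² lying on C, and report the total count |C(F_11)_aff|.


Affine F_11-points: {(0, 5), (0, 7), (1, 3), (1, 9), (4, 3), (4, 9), (5, 5), (5, 7), (6, 6), (10, 6)}; count = 10.

For each of the 121 pairs (x, y) ∈ F_11², evaluate f(x, y) mod 11. Record the zeros.
  x = 0: [0↦9, 1↦9, 2↦7, 3↦3, 4↦8, 5↦0, 6↦1, 7↦0, 8↦8, 9↦3, 10↦7]  zeros at y ∈ {5, 7}
  x = 1: [0↦6, 1↦6, 2↦4, 3↦0, 4↦5, 5↦8, 6↦9, 7↦8, 8↦5, 9↦0, 10↦4]  zeros at y ∈ {3, 9}
  x = 2: [0↦10, 1↦10, 2↦8, 3↦4, 4↦9, 5↦1, 6↦2, 7↦1, 8↦9, 9↦4, 10↦8]  zeros at y ∈ ∅
  x = 3: [0↦10, 1↦10, 2↦8, 3↦4, 4↦9, 5↦1, 6↦2, 7↦1, 8↦9, 9↦4, 10↦8]  zeros at y ∈ ∅
  x = 4: [0↦6, 1↦6, 2↦4, 3↦0, 4↦5, 5↦8, 6↦9, 7↦8, 8↦5, 9↦0, 10↦4]  zeros at y ∈ {3, 9}
  x = 5: [0↦9, 1↦9, 2↦7, 3↦3, 4↦8, 5↦0, 6↦1, 7↦0, 8↦8, 9↦3, 10↦7]  zeros at y ∈ {5, 7}
  x = 6: [0↦8, 1↦8, 2↦6, 3↦2, 4↦7, 5↦10, 6↦0, 7↦10, 8↦7, 9↦2, 10↦6]  zeros at y ∈ {6}
  x = 7: [0↦3, 1↦3, 2↦1, 3↦8, 4↦2, 5↦5, 6↦6, 7↦5, 8↦2, 9↦8, 10↦1]  zeros at y ∈ ∅
  x = 8: [0↦5, 1↦5, 2↦3, 3↦10, 4↦4, 5↦7, 6↦8, 7↦7, 8↦4, 9↦10, 10↦3]  zeros at y ∈ ∅
  x = 9: [0↦3, 1↦3, 2↦1, 3↦8, 4↦2, 5↦5, 6↦6, 7↦5, 8↦2, 9↦8, 10↦1]  zeros at y ∈ ∅
  x = 10: [0↦8, 1↦8, 2↦6, 3↦2, 4↦7, 5↦10, 6↦0, 7↦10, 8↦7, 9↦2, 10↦6]  zeros at y ∈ {6}
Collecting zeros: affine points = {(0, 5), (0, 7), (1, 3), (1, 9), (4, 3), (4, 9), (5, 5), (5, 7), (6, 6), (10, 6)}.
Total count |C(F_11)_aff| = 10.


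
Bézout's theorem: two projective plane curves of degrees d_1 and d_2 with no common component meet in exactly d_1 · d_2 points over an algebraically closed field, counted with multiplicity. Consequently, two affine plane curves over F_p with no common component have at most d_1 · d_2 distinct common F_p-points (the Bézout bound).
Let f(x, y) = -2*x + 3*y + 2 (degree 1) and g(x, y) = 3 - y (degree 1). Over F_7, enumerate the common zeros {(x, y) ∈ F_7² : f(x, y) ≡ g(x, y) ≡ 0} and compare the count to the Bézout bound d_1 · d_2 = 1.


Common zeros: {(2, 3)}; count = 1; Bézout bound = 1.

deg(f) = 1, deg(g) = 1, so Bézout bound = 1.
Scan x ∈ F_7. For each x, list the y ∈ F_7 with f(x, y) ≡ 0 and those with g(x, y) ≡ 0 (mod 7); the common zeros in that column are the intersection.
  x = 0: f ≡ 0 at y ∈ {4}; g ≡ 0 at y ∈ {3}; common: ∅.
  x = 1: f ≡ 0 at y ∈ {0}; g ≡ 0 at y ∈ {3}; common: ∅.
  x = 2: f ≡ 0 at y ∈ {3}; g ≡ 0 at y ∈ {3}; common: {3}.
  x = 3: f ≡ 0 at y ∈ {6}; g ≡ 0 at y ∈ {3}; common: ∅.
  x = 4: f ≡ 0 at y ∈ {2}; g ≡ 0 at y ∈ {3}; common: ∅.
  x = 5: f ≡ 0 at y ∈ {5}; g ≡ 0 at y ∈ {3}; common: ∅.
  x = 6: f ≡ 0 at y ∈ {1}; g ≡ 0 at y ∈ {3}; common: ∅.
Collecting: common zeros = {(2, 3)}, so the count is 1.
Comparison with the Bézout bound: 1 ≤ 1 = deg(f)·deg(g), as expected for curves with no common component (the bound is attained).


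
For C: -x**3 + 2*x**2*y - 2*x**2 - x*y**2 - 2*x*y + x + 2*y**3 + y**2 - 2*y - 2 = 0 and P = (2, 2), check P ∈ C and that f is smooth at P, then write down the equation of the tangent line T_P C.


Tangent line at P: -11*x + 22*y - 22 = 0.

Step 1: f(2, 2) = 0, so P lies on C.
Step 2: partial derivatives
  f_x(x, y) = -3*x**2 + 4*x*y - 4*x - y**2 - 2*y + 1, f_y(x, y) = 2*x**2 - 2*x*y - 2*x + 6*y**2 + 2*y - 2.
  f_x(P) = -11, f_y(P) = 22 (gradient nonzero, so P is smooth).
Step 3: tangent line at P: -11·(x − 2) + 22·(y − 2) = 0.
Expanding: -11*x + 22*y - 22 = 0.


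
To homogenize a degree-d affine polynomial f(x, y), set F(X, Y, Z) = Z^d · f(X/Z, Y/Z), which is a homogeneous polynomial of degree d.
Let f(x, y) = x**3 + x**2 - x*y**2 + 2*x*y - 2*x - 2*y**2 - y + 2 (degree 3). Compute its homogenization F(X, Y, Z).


F(X, Y, Z) = X**3 + X**2*Z - X*Y**2 + 2*X*Y*Z - 2*X*Z**2 - 2*Y**2*Z - Y*Z**2 + 2*Z**3

deg(f) = 3.
Substitute x = X/Z, y = Y/Z into f, then multiply by Z^3.
  monomial 1·x^3·y^0 ↦ 1·X^3·Y^0·Z^0.
  monomial 1·x^2·y^0 ↦ 1·X^2·Y^0·Z^1.
  monomial -1·x^1·y^2 ↦ -1·X^1·Y^2·Z^0.
  monomial 2·x^1·y^1 ↦ 2·X^1·Y^1·Z^1.
  monomial -2·x^1·y^0 ↦ -2·X^1·Y^0·Z^2.
  monomial -2·x^0·y^2 ↦ -2·X^0·Y^2·Z^1.
  monomial -1·x^0·y^1 ↦ -1·X^0·Y^1·Z^2.
  monomial 2·x^0·y^0 ↦ 2·X^0·Y^0·Z^3.
Collecting: F(X, Y, Z) = X**3 + X**2*Z - X*Y**2 + 2*X*Y*Z - 2*X*Z**2 - 2*Y**2*Z - Y*Z**2 + 2*Z**3.


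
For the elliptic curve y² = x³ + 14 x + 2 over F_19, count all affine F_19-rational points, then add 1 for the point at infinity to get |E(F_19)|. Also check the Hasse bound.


Affine points = {(1, 6), (1, 13), (2, 0), (5, 8), (5, 11), (6, 6), (6, 13), (7, 5), (7, 14), (11, 9), (11, 10), (12, 6), (12, 13), (13, 5), (13, 14), (14, 4), (14, 15), (16, 3), (16, 16), (17, 2), (17, 17), (18, 5), (18, 14)}; affine count = 23; |E(F_19)| = 24.

Discriminant check: Δ ∝ 4a³ + 27b² = 4·14³ + 27·2² = 4·2744 + 27·4 ≡ 7 (mod 19). Nonzero ⇒ E is nonsingular.
For each x ∈ F_19, compute rhs = x³ + 14·x + 2 mod 19, then count y ∈ F_19 with y² ≡ rhs.
  x = 0: rhs = 2, matching y values: none (0 points).
  x = 1: rhs = 17, matching y values: 6, 13 (2 points).
  x = 2: rhs = 0, matching y values: 0 (1 points).
  x = 3: rhs = 14, matching y values: none (0 points).
  x = 4: rhs = 8, matching y values: none (0 points).
  x = 5: rhs = 7, matching y values: 8, 11 (2 points).
  x = 6: rhs = 17, matching y values: 6, 13 (2 points).
  x = 7: rhs = 6, matching y values: 5, 14 (2 points).
  x = 8: rhs = 18, matching y values: none (0 points).
  x = 9: rhs = 2, matching y values: none (0 points).
  x = 10: rhs = 2, matching y values: none (0 points).
  x = 11: rhs = 5, matching y values: 9, 10 (2 points).
  x = 12: rhs = 17, matching y values: 6, 13 (2 points).
  x = 13: rhs = 6, matching y values: 5, 14 (2 points).
  x = 14: rhs = 16, matching y values: 4, 15 (2 points).
  x = 15: rhs = 15, matching y values: none (0 points).
  x = 16: rhs = 9, matching y values: 3, 16 (2 points).
  x = 17: rhs = 4, matching y values: 2, 17 (2 points).
  x = 18: rhs = 6, matching y values: 5, 14 (2 points).
Total affine count: 23.
Full point count |E(F_19)| = 23 + 1 = 24.
Hasse bound: |24 − (19+1)| = |4| = 4 ≤ 2√19 ≈ 8.7178 ✓.


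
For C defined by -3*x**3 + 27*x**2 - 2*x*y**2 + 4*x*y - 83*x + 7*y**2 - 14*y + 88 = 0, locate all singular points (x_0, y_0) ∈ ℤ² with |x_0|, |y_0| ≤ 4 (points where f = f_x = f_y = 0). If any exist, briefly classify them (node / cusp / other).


Singular points: {(3, 1)}; classification: cusp.

Compute partial derivatives:
  f_x = -9*x**2 + 54*x - 2*y**2 + 4*y - 83.
  f_y = -4*x*y + 4*x + 14*y - 14.
Scan x_0 ∈ {−4, ..., 4}. For each x_0, f_y(x_0, y) is a polynomial in y; find its integer roots y ∈ {−4, ..., 4}, then test f_x and f at those candidates.
  x = -4: f_y(-4, y) = 30*y - 30; vanishes at y ∈ {1}. (-4, 1): f_x = -441 ≠ 0.
  x = -3: f_y(-3, y) = 26*y - 26; vanishes at y ∈ {1}. (-3, 1): f_x = -324 ≠ 0.
  x = -2: f_y(-2, y) = 22*y - 22; vanishes at y ∈ {1}. (-2, 1): f_x = -225 ≠ 0.
  x = -1: f_y(-1, y) = 18*y - 18; vanishes at y ∈ {1}. (-1, 1): f_x = -144 ≠ 0.
  x = 0: f_y(0, y) = 14*y - 14; vanishes at y ∈ {1}. (0, 1): f_x = -81 ≠ 0.
  x = 1: f_y(1, y) = 10*y - 10; vanishes at y ∈ {1}. (1, 1): f_x = -36 ≠ 0.
  x = 2: f_y(2, y) = 6*y - 6; vanishes at y ∈ {1}. (2, 1): f_x = -9 ≠ 0.
  x = 3: f_y(3, y) = 2*y - 2; vanishes at y ∈ {1}. (3, 1): f_x = 0, f = 0 — SINGULAR.
  x = 4: f_y(4, y) = 2 - 2*y; vanishes at y ∈ {1}. (4, 1): f_x = -9 ≠ 0.
Only singular point on the grid: (3, 1).
Classify: substitute x = 3 + u, y = 1 + v and expand: f = -3*u**3 - 2*u*v**2 + v**2.
No constant or linear terms (consistent with a singular point). Quadratic part: v**2. Cubic part: -3*u**3 - 2*u*v**2.
The quadratic part v**2 is a perfect square, so there is a single (double) tangent line v = 0, i.e. y = 1. Restricting the cubic part to that line (v = 0) leaves -3*u**3 ≠ 0, so f is not divisible by v and the branch is v² ≈ 3*u**3 to lowest order — this is a cusp.
Classification: cusp.


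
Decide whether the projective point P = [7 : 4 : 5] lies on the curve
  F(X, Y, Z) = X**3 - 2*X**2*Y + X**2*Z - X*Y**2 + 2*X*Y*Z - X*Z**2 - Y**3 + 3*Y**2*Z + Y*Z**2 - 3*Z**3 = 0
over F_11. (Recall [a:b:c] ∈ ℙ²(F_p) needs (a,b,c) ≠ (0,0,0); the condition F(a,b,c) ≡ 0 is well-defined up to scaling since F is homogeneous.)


F(7,4,5) ≡ 2 (mod 11); P is NOT on the curve.

Evaluate F(7, 4, 5) term-by-term (mod 11).
  X**3 ↦ 1·343·1·1 = 343
  -2*X**2*Y ↦ -2·49·4·1 = -392
  X**2*Z ↦ 1·49·1·5 = 245
  -X*Y**2 ↦ -1·7·16·1 = -112
  2*X*Y*Z ↦ 2·7·4·5 = 280
  -X*Z**2 ↦ -1·7·1·25 = -175
  -Y**3 ↦ -1·1·64·1 = -64
  3*Y**2*Z ↦ 3·1·16·5 = 240
  Y*Z**2 ↦ 1·1·4·25 = 100
  -3*Z**3 ↦ -3·1·1·125 = -375
Sum: F(7, 4, 5) = (343) + (-392) + (245) + (-112) + (280) + (-175) + (-64) + (240) + (100) + (-375) = 90.
Reducing mod 11: 90 ≡ 2 (mod 11).
Since F(a, b, c) ≡ 2 ≠ 0 (mod 11), P does NOT lie on the curve.


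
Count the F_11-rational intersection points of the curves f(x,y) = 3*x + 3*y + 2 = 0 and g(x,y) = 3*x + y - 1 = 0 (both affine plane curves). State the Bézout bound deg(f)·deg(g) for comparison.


Common zeros: {(10, 4)}; count = 1; Bézout bound = 1.

deg(f) = 1, deg(g) = 1, so Bézout bound = 1.
Scan x ∈ F_11. For each x, list the y ∈ F_11 with f(x, y) ≡ 0 and those with g(x, y) ≡ 0 (mod 11); the common zeros in that column are the intersection.
  x = 0: f ≡ 0 at y ∈ {3}; g ≡ 0 at y ∈ {1}; common: ∅.
  x = 1: f ≡ 0 at y ∈ {2}; g ≡ 0 at y ∈ {9}; common: ∅.
  x = 2: f ≡ 0 at y ∈ {1}; g ≡ 0 at y ∈ {6}; common: ∅.
  x = 3: f ≡ 0 at y ∈ {0}; g ≡ 0 at y ∈ {3}; common: ∅.
  x = 4: f ≡ 0 at y ∈ {10}; g ≡ 0 at y ∈ {0}; common: ∅.
  x = 5: f ≡ 0 at y ∈ {9}; g ≡ 0 at y ∈ {8}; common: ∅.
  x = 6: f ≡ 0 at y ∈ {8}; g ≡ 0 at y ∈ {5}; common: ∅.
  x = 7: f ≡ 0 at y ∈ {7}; g ≡ 0 at y ∈ {2}; common: ∅.
  x = 8: f ≡ 0 at y ∈ {6}; g ≡ 0 at y ∈ {10}; common: ∅.
  x = 9: f ≡ 0 at y ∈ {5}; g ≡ 0 at y ∈ {7}; common: ∅.
  x = 10: f ≡ 0 at y ∈ {4}; g ≡ 0 at y ∈ {4}; common: {4}.
Collecting: common zeros = {(10, 4)}, so the count is 1.
Comparison with the Bézout bound: 1 ≤ 1 = deg(f)·deg(g), as expected for curves with no common component (the bound is attained).
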